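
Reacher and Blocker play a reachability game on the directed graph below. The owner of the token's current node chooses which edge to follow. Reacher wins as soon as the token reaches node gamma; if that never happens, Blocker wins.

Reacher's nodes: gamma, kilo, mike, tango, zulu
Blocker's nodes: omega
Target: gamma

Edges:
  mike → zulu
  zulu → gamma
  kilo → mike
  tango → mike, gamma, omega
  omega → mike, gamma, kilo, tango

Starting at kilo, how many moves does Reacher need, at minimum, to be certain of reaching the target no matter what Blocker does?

3

A0 = {gamma}
A1: add {tango, zulu} — zulu (Reacher) has zulu→gamma; tango (Reacher) has tango→gamma.
A2: add {mike} — mike (Reacher) has mike→zulu.
A3: add {kilo} — kilo (Reacher) has kilo→mike.
kilo enters the attractor at level 3, so Reacher can force the target in 3 moves from there.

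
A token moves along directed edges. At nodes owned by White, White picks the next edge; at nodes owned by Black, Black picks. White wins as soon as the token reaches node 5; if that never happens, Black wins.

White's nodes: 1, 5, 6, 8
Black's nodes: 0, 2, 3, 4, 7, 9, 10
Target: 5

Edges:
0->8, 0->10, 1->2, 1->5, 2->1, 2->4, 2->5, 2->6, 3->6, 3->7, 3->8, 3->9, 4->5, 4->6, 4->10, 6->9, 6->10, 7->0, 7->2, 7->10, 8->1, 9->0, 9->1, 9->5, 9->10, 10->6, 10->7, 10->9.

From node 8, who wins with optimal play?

A0 = {5}
A1: add {1} — 1 (White) has 1→5.
A2: add {8} — 8 (White) has 8→1.
A3 = A2; e.g. 0 (Black) can still go to 10. Fixed point.
8 ∈ A2, so White can force the target.

White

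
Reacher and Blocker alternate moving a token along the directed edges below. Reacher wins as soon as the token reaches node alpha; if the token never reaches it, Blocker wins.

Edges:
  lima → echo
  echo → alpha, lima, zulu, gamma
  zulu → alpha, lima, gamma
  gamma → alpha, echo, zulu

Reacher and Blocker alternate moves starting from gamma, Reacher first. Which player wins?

Reacher

Track states (vertex, player-to-move).
A0 = {(alpha,Reacher), (alpha,Blocker)}
A1: add {(echo,Reacher), (zulu,Reacher), (gamma,Reacher)}.
(gamma,Reacher) ∈ A1 ⇒ Reacher forces the target.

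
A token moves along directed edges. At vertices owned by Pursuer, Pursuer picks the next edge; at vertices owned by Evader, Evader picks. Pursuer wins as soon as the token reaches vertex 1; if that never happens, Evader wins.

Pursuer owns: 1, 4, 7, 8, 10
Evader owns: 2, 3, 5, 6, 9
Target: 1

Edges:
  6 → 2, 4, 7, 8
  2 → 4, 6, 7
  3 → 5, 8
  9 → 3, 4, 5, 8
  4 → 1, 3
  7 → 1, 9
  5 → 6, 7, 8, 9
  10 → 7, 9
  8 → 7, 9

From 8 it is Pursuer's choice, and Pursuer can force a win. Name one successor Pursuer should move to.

7

A0 = {1}
A1: add {4, 7} — 4 (Pursuer) has 4→1; 7 (Pursuer) has 7→1.
A2: add {8, 10} — 8 (Pursuer) has 8→7; 10 (Pursuer) has 10→7.
A3 = A2; e.g. 2 (Evader) can still go to 6. Fixed point.
From 8, successor 7 is in the attractor (rank 1); the other successor 9 is not.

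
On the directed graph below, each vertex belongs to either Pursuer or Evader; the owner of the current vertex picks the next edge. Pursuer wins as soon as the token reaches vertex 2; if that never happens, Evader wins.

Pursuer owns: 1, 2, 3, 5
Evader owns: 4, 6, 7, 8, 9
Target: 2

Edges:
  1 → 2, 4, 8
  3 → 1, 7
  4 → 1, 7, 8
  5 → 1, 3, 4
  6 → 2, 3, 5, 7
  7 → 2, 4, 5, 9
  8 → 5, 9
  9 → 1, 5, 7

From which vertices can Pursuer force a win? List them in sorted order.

1, 2, 3, 5

A0 = {2}
A1: add {1} — 1 (Pursuer) has 1→2.
A2: add {3, 5} — 3 (Pursuer) has 3→1; 5 (Pursuer) has 5→1.
A3 = A2; e.g. 4 (Evader) can still go to 7. Fixed point.
Pursuer's winning region = {1, 2, 3, 5}.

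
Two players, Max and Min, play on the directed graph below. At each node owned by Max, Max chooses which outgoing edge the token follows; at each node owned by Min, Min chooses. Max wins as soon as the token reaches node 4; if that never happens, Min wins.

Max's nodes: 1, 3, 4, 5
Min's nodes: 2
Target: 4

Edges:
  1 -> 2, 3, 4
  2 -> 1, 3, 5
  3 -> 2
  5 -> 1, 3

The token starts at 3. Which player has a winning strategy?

A0 = {4}
A1: add {1} — 1 (Max) has 1→4.
A2: add {5} — 5 (Max) has 5→1.
A3 = A2; e.g. 2 (Min) can still go to 3. Fixed point.
3 never enters the attractor, so Min can avoid the target forever.

Min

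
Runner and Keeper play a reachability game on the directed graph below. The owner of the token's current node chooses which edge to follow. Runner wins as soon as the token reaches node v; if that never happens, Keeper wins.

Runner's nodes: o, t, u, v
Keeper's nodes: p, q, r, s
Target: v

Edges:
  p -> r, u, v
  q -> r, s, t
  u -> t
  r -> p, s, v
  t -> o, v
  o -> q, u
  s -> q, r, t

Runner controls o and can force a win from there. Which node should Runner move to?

A0 = {v}
A1: add {t} — t (Runner) has t→v.
A2: add {u} — u (Runner) has u→t.
A3: add {o} — o (Runner) has o→u.
A4 = A3; e.g. p (Keeper) can still go to r. Fixed point.
From o, successor u is in the attractor (rank 2); the other successor q is not.

u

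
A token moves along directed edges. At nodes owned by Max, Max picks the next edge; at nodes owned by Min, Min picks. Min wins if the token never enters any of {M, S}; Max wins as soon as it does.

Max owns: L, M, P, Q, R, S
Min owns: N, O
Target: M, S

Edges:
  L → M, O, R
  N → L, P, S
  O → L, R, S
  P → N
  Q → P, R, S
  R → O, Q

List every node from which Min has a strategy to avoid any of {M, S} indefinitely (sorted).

N, P

A0 = {M, S}
A1: add {L, Q} — L (Max) has L→M; Q (Max) has Q→S.
A2: add {R} — R (Max) has R→Q.
A3: add {O} — O (Min): all of {L, R, S} already in.
A4 = A3; e.g. N (Min) can still go to P. Fixed point.
Max's attractor = {L, M, O, Q, R, S}; Min avoids the target exactly from the complement.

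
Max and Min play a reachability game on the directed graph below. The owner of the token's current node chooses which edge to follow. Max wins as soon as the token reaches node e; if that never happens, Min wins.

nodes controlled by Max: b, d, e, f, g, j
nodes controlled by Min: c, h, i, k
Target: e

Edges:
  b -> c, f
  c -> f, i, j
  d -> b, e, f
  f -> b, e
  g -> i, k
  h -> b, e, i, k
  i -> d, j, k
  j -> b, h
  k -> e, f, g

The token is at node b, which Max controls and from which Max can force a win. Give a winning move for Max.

A0 = {e}
A1: add {d, f} — d (Max) has d→e; f (Max) has f→e.
A2: add {b} — b (Max) has b→f.
A3: add {j} — j (Max) has j→b.
A4 = A3; e.g. c (Min) can still go to i. Fixed point.
From b, successor f is in the attractor (rank 1); the other successor c is not.

f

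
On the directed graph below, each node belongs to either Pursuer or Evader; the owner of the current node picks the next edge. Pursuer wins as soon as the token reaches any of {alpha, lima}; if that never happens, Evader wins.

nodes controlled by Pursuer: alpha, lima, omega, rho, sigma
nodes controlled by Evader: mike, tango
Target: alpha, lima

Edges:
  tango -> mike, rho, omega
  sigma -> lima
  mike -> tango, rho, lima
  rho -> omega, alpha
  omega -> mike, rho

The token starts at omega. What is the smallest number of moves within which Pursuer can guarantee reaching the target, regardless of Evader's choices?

2

A0 = {alpha, lima}
A1: add {rho, sigma} — sigma (Pursuer) has sigma→lima; rho (Pursuer) has rho→alpha.
A2: add {omega} — omega (Pursuer) has omega→rho.
A3 = A2; e.g. tango (Evader) can still go to mike. Fixed point.
omega enters the attractor at level 2, so Pursuer can force the target in 2 moves from there.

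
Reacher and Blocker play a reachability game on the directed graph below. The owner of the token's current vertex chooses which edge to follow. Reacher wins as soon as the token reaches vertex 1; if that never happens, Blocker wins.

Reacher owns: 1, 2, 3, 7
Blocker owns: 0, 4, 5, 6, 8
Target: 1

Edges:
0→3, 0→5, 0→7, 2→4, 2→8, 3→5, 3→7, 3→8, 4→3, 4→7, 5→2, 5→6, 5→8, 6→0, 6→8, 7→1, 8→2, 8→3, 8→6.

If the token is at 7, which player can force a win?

Reacher

A0 = {1}
A1: add {7} — 7 (Reacher) has 7→1.
7 ∈ A1, so Reacher can force the target.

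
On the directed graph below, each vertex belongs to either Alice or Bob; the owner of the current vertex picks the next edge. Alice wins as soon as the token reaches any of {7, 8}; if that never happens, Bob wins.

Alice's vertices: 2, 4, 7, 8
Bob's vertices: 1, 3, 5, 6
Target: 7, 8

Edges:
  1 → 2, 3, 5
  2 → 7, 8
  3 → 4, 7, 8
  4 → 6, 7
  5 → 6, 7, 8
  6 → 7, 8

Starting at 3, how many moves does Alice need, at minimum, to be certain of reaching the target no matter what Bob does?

2

A0 = {7, 8}
A1: add {2, 4, 6} — 2 (Alice) has 2→7; 4 (Alice) has 4→7; 6 (Bob): all of {7, 8} already in.
A2: add {3, 5} — 3 (Bob): all of {4, 7, 8} already in; 5 (Bob): all of {6, 7, 8} already in.
3 enters the attractor at level 2, so Alice can force the target in 2 moves from there.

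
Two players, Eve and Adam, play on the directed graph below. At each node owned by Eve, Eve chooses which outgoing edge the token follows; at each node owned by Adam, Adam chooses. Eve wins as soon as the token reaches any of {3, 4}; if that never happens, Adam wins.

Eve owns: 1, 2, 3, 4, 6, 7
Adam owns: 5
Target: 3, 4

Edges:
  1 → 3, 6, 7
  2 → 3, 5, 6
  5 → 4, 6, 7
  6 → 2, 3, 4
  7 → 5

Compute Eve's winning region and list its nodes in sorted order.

A0 = {3, 4}
A1: add {1, 2, 6} — 1 (Eve) has 1→3; 2 (Eve) has 2→3; 6 (Eve) has 6→3.
A2 = A1; e.g. 5 (Adam) can still go to 7. Fixed point.
Eve's winning region = {1, 2, 3, 4, 6}.

1, 2, 3, 4, 6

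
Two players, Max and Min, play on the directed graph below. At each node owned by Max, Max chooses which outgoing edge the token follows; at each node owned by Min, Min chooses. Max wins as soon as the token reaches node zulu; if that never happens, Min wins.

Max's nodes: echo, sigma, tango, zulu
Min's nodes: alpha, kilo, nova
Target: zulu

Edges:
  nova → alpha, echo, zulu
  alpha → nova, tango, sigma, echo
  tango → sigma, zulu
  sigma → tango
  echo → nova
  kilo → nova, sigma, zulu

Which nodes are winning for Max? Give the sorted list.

A0 = {zulu}
A1: add {tango} — tango (Max) has tango→zulu.
A2: add {sigma} — sigma (Max) has sigma→tango.
A3 = A2; e.g. nova (Min) can still go to alpha. Fixed point.
Max's winning region = {sigma, tango, zulu}.

sigma, tango, zulu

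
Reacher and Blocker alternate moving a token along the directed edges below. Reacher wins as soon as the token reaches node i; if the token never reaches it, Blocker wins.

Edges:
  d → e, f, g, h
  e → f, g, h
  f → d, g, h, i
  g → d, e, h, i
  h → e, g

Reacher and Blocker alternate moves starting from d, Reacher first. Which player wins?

Track states (vertex, player-to-move).
A0 = {(i,Reacher), (i,Blocker)}
A1: add {(f,Reacher), (g,Reacher)}.
A2 = A1; e.g. (d,Reacher) stays out. (d,Reacher) never enters ⇒ Blocker avoids the target.

Blocker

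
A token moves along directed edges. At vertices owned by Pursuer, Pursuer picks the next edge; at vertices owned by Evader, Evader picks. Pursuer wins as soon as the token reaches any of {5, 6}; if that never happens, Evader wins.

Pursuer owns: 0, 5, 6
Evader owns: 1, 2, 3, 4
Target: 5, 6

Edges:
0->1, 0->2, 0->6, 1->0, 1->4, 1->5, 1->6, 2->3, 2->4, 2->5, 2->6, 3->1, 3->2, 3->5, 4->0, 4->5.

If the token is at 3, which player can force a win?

Evader

A0 = {5, 6}
A1: add {0} — 0 (Pursuer) has 0→6.
A2: add {4} — 4 (Evader): all of {0, 5} already in.
A3: add {1} — 1 (Evader): all of {0, 4, 5, 6} already in.
A4 = A3; e.g. 2 (Evader) can still go to 3. Fixed point.
3 never enters the attractor, so Evader can avoid the target forever.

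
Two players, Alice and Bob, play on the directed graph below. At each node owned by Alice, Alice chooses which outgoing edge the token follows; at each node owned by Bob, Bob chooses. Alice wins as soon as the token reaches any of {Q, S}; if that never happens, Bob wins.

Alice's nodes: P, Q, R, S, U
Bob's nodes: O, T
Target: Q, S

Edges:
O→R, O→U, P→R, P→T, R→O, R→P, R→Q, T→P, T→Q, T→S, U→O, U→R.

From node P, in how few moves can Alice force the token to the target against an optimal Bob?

2

A0 = {Q, S}
A1: add {R} — R (Alice) has R→Q.
A2: add {P, U} — P (Alice) has P→R; U (Alice) has U→R.
P enters the attractor at level 2, so Alice can force the target in 2 moves from there.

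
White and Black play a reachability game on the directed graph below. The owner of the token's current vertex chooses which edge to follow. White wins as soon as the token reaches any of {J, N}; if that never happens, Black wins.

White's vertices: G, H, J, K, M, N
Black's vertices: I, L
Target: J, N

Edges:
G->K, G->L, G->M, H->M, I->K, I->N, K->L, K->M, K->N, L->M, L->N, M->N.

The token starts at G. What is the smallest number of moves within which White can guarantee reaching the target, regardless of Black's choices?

A0 = {J, N}
A1: add {K, M} — K (White) has K→N; M (White) has M→N.
A2: add {G, H, I, L} — G (White) has G→K; H (White) has H→M; I (Black): all of {K, N} already in; L (Black): all of {M, N} already in.
A2 = all vertices. Fixed point.
G enters the attractor at level 2, so White can force the target in 2 moves from there.

2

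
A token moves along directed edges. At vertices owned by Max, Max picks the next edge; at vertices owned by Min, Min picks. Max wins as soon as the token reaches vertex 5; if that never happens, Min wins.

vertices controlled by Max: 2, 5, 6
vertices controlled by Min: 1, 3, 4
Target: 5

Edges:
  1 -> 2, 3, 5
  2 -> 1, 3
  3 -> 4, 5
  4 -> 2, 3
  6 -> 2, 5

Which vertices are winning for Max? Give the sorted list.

5, 6

A0 = {5}
A1: add {6} — 6 (Max) has 6→5.
A2 = A1; e.g. 1 (Min) can still go to 2. Fixed point.
Max's winning region = {5, 6}.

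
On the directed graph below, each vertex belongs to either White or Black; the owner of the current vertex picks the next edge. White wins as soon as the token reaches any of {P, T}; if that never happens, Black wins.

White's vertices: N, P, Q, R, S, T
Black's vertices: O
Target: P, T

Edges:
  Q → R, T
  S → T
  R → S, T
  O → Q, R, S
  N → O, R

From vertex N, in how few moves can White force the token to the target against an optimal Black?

A0 = {P, T}
A1: add {Q, R, S} — Q (White) has Q→T; R (White) has R→T; S (White) has S→T.
A2: add {N, O} — N (White) has N→R; O (Black): all of {Q, R, S} already in.
A2 = all vertices. Fixed point.
N enters the attractor at level 2, so White can force the target in 2 moves from there.

2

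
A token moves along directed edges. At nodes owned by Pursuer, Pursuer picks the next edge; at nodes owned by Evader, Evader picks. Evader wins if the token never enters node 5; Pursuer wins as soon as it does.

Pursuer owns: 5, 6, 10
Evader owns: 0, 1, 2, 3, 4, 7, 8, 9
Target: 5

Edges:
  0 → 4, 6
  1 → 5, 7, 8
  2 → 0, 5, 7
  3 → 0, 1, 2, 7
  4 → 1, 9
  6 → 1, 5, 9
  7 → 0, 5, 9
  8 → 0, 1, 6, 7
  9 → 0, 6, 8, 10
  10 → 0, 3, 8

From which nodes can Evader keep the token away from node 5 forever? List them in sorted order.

0, 1, 2, 3, 4, 7, 8, 9, 10

A0 = {5}
A1: add {6} — 6 (Pursuer) has 6→5.
A2 = A1; e.g. 0 (Evader) can still go to 4. Fixed point.
Pursuer's attractor = {5, 6}; Evader avoids the target exactly from the complement.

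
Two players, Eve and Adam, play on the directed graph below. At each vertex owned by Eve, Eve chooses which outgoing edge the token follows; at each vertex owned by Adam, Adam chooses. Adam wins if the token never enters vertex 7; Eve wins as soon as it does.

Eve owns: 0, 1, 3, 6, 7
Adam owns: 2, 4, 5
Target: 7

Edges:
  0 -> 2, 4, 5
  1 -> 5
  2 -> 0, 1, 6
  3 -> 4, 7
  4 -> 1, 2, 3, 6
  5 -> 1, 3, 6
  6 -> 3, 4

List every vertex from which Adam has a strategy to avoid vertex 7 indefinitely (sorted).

A0 = {7}
A1: add {3} — 3 (Eve) has 3→7.
A2: add {6} — 6 (Eve) has 6→3.
A3 = A2; e.g. 0 (Eve) has no edge into A2. Fixed point.
Eve's attractor = {3, 6, 7}; Adam avoids the target exactly from the complement.

0, 1, 2, 4, 5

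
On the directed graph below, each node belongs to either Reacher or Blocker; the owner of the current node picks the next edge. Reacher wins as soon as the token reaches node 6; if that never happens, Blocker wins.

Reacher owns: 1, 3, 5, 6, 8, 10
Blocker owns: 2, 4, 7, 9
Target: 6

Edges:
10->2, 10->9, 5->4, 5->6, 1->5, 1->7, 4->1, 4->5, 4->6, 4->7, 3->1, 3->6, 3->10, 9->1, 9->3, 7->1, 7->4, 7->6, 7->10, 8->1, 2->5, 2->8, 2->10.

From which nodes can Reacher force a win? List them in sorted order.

A0 = {6}
A1: add {3, 5} — 3 (Reacher) has 3→6; 5 (Reacher) has 5→6.
A2: add {1} — 1 (Reacher) has 1→5.
A3: add {8, 9} — 8 (Reacher) has 8→1; 9 (Blocker): all of {1, 3} already in.
A4: add {10} — 10 (Reacher) has 10→9.
A5: add {2} — 2 (Blocker): all of {5, 8, 10} already in.
A6 = A5; e.g. 4 (Blocker) can still go to 7. Fixed point.
Reacher's winning region = {1, 2, 3, 5, 6, 8, 9, 10}.

1, 2, 3, 5, 6, 8, 9, 10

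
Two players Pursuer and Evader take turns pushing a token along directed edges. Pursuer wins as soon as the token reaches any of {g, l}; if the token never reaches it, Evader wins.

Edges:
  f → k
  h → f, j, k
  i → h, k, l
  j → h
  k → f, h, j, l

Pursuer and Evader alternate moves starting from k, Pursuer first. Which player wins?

Pursuer

Track states (vertex, player-to-move).
A0 = {(g,Pursuer), (g,Evader), (l,Pursuer), (l,Evader)}
A1: add {(i,Pursuer), (k,Pursuer)}.
(k,Pursuer) ∈ A1 ⇒ Pursuer forces the target.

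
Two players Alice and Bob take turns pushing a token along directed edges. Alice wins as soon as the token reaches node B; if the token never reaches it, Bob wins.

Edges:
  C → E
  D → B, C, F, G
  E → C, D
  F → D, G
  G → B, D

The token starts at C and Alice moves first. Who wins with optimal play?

Bob

Track states (vertex, player-to-move).
A0 = {(B,Alice), (B,Bob)}
A1: add {(D,Alice), (G,Alice)}.
A2: add {(F,Bob), (G,Bob)}.
A3: add {(F,Alice)}.
A4 = A3; e.g. (C,Alice) stays out. (C,Alice) never enters ⇒ Bob avoids the target.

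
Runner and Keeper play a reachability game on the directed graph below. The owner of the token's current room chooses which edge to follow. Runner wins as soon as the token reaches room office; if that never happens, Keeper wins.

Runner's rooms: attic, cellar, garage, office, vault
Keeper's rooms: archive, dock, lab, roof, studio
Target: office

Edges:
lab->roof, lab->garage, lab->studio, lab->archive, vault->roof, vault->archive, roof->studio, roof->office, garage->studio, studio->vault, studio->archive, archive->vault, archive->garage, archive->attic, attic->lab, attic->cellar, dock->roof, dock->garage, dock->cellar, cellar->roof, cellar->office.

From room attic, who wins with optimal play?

Runner

A0 = {office}
A1: add {cellar} — cellar (Runner) has cellar→office.
A2: add {attic} — attic (Runner) has attic→cellar.
A3 = A2; e.g. lab (Keeper) can still go to roof. Fixed point.
attic ∈ A2, so Runner can force the target.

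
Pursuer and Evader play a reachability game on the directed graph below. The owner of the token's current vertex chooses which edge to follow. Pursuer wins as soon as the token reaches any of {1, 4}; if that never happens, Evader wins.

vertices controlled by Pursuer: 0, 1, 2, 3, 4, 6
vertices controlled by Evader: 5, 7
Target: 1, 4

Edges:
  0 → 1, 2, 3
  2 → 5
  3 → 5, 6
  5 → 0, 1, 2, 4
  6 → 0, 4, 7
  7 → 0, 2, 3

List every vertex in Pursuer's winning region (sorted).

0, 1, 3, 4, 6

A0 = {1, 4}
A1: add {0, 6} — 0 (Pursuer) has 0→1; 6 (Pursuer) has 6→4.
A2: add {3} — 3 (Pursuer) has 3→6.
A3 = A2; e.g. 2 (Pursuer) has no edge into A2. Fixed point.
Pursuer's winning region = {0, 1, 3, 4, 6}.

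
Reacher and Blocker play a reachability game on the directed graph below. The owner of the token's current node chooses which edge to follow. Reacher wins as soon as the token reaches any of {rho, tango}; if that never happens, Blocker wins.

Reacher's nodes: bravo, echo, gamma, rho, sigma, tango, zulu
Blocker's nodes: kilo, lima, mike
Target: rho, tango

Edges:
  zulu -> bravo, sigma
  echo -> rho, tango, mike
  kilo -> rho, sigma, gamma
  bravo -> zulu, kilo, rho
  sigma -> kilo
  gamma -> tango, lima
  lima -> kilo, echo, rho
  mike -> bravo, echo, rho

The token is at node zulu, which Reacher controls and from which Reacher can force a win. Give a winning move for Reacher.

A0 = {rho, tango}
A1: add {bravo, echo, gamma} — bravo (Reacher) has bravo→rho; echo (Reacher) has echo→rho; gamma (Reacher) has gamma→tango.
A2: add {mike, zulu} — zulu (Reacher) has zulu→bravo; mike (Blocker): all of {bravo, echo, rho} already in.
A3 = A2; e.g. kilo (Blocker) can still go to sigma. Fixed point.
From zulu, successor bravo is in the attractor (rank 1); the other successor sigma is not.

bravo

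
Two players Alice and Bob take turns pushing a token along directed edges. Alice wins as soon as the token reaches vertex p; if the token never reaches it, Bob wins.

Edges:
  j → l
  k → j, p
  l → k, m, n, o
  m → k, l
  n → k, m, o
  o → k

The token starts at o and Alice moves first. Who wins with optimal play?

Bob

Track states (vertex, player-to-move).
A0 = {(p,Alice), (p,Bob)}
A1: add {(k,Alice)}.
A2: add {(o,Bob)}.
A3: add {(l,Alice), (n,Alice)}.
A4: add {(j,Bob), (m,Bob)}.
A5 = A4; e.g. (j,Alice) stays out. (o,Alice) never enters ⇒ Bob avoids the target.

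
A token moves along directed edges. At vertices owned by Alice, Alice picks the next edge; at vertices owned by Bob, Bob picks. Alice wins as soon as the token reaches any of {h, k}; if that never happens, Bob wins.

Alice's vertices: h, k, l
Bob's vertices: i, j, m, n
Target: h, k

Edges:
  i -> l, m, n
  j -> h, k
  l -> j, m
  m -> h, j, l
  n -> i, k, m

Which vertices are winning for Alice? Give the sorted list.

A0 = {h, k}
A1: add {j} — j (Bob): all of {h, k} already in.
A2: add {l} — l (Alice) has l→j.
A3: add {m} — m (Bob): all of {h, j, l} already in.
A4 = A3; e.g. i (Bob) can still go to n. Fixed point.
Alice's winning region = {h, j, k, l, m}.

h, j, k, l, m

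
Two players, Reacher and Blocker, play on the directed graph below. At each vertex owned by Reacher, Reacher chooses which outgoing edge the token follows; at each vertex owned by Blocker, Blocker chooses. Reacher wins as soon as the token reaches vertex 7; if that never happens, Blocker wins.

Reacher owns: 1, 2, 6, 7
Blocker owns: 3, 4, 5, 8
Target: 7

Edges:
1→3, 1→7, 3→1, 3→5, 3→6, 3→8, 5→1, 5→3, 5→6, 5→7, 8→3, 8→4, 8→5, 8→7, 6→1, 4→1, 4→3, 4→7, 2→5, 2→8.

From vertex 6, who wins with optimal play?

A0 = {7}
A1: add {1} — 1 (Reacher) has 1→7.
A2: add {6} — 6 (Reacher) has 6→1.
A3 = A2; e.g. 2 (Reacher) has no edge into A2. Fixed point.
6 ∈ A2, so Reacher can force the target.

Reacher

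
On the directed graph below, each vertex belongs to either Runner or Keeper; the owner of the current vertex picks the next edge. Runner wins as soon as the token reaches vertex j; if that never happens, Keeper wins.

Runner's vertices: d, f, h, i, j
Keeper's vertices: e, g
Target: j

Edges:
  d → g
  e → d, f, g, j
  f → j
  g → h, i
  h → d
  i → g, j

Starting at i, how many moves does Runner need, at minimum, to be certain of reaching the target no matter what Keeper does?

1

A0 = {j}
A1: add {f, i} — f (Runner) has f→j; i (Runner) has i→j.
A2 = A1; e.g. d (Runner) has no edge into A1. Fixed point.
i enters the attractor at level 1, so Runner can force the target in 1 move from there.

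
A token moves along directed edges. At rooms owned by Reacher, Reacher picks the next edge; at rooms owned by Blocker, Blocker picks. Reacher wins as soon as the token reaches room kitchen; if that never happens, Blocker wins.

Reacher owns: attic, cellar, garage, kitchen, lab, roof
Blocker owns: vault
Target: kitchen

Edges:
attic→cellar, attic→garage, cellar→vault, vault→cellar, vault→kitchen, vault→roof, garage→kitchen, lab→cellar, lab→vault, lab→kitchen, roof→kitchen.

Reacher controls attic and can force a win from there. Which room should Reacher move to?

garage

A0 = {kitchen}
A1: add {garage, lab, roof} — garage (Reacher) has garage→kitchen; roof (Reacher) has roof→kitchen; lab (Reacher) has lab→kitchen.
A2: add {attic} — attic (Reacher) has attic→garage.
A3 = A2; e.g. cellar (Reacher) has no edge into A2. Fixed point.
From attic, successor garage is in the attractor (rank 1); the other successor cellar is not.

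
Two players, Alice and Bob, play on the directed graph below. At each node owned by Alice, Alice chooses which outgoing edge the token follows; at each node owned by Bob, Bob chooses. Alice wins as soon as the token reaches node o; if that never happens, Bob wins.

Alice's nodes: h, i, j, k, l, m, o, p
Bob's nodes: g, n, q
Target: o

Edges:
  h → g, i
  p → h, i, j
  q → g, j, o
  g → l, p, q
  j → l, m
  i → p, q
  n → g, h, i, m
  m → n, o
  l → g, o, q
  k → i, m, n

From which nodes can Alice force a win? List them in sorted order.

h, i, j, k, l, m, o, p

A0 = {o}
A1: add {l, m} — l (Alice) has l→o; m (Alice) has m→o.
A2: add {j, k} — j (Alice) has j→l; k (Alice) has k→m.
A3: add {p} — p (Alice) has p→j.
A4: add {i} — i (Alice) has i→p.
A5: add {h} — h (Alice) has h→i.
A6 = A5; e.g. g (Bob) can still go to q. Fixed point.
Alice's winning region = {h, i, j, k, l, m, o, p}.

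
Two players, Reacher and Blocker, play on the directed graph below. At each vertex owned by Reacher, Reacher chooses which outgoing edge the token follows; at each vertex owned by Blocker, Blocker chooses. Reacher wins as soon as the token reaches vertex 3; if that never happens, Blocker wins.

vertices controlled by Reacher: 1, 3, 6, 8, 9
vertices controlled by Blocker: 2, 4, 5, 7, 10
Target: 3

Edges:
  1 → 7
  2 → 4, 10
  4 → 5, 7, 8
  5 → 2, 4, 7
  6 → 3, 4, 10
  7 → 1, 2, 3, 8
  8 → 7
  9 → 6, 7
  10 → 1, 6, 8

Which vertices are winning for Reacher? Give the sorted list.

A0 = {3}
A1: add {6} — 6 (Reacher) has 6→3.
A2: add {9} — 9 (Reacher) has 9→6.
A3 = A2; e.g. 1 (Reacher) has no edge into A2. Fixed point.
Reacher's winning region = {3, 6, 9}.

3, 6, 9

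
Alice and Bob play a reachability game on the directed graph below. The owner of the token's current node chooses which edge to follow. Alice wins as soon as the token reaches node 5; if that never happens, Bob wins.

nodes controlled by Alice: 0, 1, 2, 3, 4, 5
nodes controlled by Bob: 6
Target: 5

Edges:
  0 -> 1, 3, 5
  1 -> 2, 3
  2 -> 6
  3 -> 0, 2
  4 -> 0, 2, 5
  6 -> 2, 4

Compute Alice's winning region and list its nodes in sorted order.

A0 = {5}
A1: add {0, 4} — 0 (Alice) has 0→5; 4 (Alice) has 4→5.
A2: add {3} — 3 (Alice) has 3→0.
A3: add {1} — 1 (Alice) has 1→3.
A4 = A3; e.g. 2 (Alice) has no edge into A3. Fixed point.
Alice's winning region = {0, 1, 3, 4, 5}.

0, 1, 3, 4, 5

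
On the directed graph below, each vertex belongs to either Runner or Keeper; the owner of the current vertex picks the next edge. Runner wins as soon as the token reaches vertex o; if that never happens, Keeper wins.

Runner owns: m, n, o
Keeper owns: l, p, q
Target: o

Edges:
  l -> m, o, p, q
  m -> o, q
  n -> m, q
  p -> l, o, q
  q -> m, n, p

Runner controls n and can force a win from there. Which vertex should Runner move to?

m

A0 = {o}
A1: add {m} — m (Runner) has m→o.
A2: add {n} — n (Runner) has n→m.
A3 = A2; e.g. l (Keeper) can still go to p. Fixed point.
From n, successor m is in the attractor (rank 1); the other successor q is not.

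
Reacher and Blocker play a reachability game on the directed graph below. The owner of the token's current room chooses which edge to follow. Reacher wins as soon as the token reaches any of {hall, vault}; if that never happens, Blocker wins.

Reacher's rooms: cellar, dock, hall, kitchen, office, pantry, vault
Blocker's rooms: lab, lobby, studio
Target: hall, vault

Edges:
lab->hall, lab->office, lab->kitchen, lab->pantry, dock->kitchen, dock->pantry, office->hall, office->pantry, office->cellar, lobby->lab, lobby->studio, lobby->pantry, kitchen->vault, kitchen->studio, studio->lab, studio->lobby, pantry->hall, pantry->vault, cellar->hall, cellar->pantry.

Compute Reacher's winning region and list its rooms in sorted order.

cellar, dock, hall, kitchen, lab, office, pantry, vault

A0 = {hall, vault}
A1: add {cellar, kitchen, office, pantry} — office (Reacher) has office→hall; kitchen (Reacher) has kitchen→vault; pantry (Reacher) has pantry→hall; cellar (Reacher) has cellar→hall.
A2: add {dock, lab} — lab (Blocker): all of {hall, office, kitchen, pantry} already in; dock (Reacher) has dock→kitchen.
A3 = A2; e.g. lobby (Blocker) can still go to studio. Fixed point.
Reacher's winning region = {cellar, dock, hall, kitchen, lab, office, pantry, vault}.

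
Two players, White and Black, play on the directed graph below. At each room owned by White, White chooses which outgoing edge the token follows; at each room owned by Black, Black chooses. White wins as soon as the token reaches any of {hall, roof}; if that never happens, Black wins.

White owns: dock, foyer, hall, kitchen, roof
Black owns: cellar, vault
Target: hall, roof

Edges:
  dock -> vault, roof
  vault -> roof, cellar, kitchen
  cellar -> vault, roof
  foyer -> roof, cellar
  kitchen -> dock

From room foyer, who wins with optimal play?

A0 = {hall, roof}
A1: add {dock, foyer} — dock (White) has dock→roof; foyer (White) has foyer→roof.
foyer ∈ A1, so White can force the target.

White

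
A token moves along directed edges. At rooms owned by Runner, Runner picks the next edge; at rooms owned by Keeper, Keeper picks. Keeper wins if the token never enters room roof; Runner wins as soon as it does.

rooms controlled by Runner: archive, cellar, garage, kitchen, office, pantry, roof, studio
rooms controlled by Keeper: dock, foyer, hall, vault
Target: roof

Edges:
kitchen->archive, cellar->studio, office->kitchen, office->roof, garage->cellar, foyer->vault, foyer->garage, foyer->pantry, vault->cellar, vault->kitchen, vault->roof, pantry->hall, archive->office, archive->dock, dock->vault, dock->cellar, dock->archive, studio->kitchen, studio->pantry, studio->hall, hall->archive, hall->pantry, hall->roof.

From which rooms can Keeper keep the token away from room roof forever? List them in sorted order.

foyer, hall, pantry

A0 = {roof}
A1: add {office} — office (Runner) has office→roof.
A2: add {archive} — archive (Runner) has archive→office.
A3: add {kitchen} — kitchen (Runner) has kitchen→archive.
A4: add {studio} — studio (Runner) has studio→kitchen.
A5: add {cellar} — cellar (Runner) has cellar→studio.
A6: add {garage, vault} — vault (Keeper): all of {cellar, kitchen, roof} already in; garage (Runner) has garage→cellar.
A7: add {dock} — dock (Keeper): all of {vault, cellar, archive} already in.
A8 = A7; e.g. pantry (Runner) has no edge into A7. Fixed point.
Runner's attractor = {archive, cellar, dock, garage, kitchen, office, roof, studio, vault}; Keeper avoids the target exactly from the complement.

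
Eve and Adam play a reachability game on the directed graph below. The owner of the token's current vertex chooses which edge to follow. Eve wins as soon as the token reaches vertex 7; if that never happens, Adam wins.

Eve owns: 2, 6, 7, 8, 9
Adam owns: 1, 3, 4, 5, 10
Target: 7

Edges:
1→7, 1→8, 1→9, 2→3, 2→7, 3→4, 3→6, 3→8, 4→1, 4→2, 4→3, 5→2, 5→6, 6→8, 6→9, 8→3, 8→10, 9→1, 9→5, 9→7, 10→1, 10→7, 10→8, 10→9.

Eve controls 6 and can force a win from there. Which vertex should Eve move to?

A0 = {7}
A1: add {2, 9} — 2 (Eve) has 2→7; 9 (Eve) has 9→7.
A2: add {6} — 6 (Eve) has 6→9.
A3: add {5} — 5 (Adam): all of {2, 6} already in.
A4 = A3; e.g. 1 (Adam) can still go to 8. Fixed point.
From 6, successor 9 is in the attractor (rank 1); the other successor 8 is not.

9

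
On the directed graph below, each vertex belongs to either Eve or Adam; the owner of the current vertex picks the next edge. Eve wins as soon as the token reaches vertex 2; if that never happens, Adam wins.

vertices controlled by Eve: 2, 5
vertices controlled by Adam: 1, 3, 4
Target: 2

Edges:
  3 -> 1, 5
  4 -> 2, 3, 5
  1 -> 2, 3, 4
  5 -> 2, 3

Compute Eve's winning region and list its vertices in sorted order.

2, 5

A0 = {2}
A1: add {5} — 5 (Eve) has 5→2.
A2 = A1; e.g. 1 (Adam) can still go to 3. Fixed point.
Eve's winning region = {2, 5}.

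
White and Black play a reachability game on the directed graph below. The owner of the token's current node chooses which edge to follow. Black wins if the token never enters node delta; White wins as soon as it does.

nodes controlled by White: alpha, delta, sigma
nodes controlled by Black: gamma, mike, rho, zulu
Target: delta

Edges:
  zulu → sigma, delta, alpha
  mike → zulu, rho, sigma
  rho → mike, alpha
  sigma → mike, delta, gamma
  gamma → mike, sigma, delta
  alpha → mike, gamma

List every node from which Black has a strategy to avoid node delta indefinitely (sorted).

alpha, gamma, mike, rho, zulu

A0 = {delta}
A1: add {sigma} — sigma (White) has sigma→delta.
A2 = A1; e.g. zulu (Black) can still go to alpha. Fixed point.
White's attractor = {delta, sigma}; Black avoids the target exactly from the complement.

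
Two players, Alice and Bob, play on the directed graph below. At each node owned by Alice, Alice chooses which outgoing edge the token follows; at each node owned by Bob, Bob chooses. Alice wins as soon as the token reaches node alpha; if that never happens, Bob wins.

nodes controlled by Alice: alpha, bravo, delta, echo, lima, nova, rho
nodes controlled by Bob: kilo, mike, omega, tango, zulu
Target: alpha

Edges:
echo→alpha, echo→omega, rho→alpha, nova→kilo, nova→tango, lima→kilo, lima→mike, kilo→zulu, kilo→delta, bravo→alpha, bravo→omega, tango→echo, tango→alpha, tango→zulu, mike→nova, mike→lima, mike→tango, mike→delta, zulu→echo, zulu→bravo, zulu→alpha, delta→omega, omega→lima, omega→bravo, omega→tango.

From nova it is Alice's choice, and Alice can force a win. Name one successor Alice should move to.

tango

A0 = {alpha}
A1: add {bravo, echo, rho} — echo (Alice) has echo→alpha; rho (Alice) has rho→alpha; bravo (Alice) has bravo→alpha.
A2: add {zulu} — zulu (Bob): all of {echo, bravo, alpha} already in.
A3: add {tango} — tango (Bob): all of {echo, alpha, zulu} already in.
A4: add {nova} — nova (Alice) has nova→tango.
A5 = A4; e.g. lima (Alice) has no edge into A4. Fixed point.
From nova, successor tango is in the attractor (rank 3); the other successor kilo is not.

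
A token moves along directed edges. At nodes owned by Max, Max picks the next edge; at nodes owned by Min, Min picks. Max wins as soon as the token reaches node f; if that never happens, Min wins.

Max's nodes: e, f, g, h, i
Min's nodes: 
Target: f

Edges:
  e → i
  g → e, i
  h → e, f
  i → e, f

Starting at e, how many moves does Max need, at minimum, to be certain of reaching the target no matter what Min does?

A0 = {f}
A1: add {h, i} — h (Max) has h→f; i (Max) has i→f.
A2: add {e, g} — e (Max) has e→i; g (Max) has g→i.
A2 = all vertices. Fixed point.
e enters the attractor at level 2, so Max can force the target in 2 moves from there.

2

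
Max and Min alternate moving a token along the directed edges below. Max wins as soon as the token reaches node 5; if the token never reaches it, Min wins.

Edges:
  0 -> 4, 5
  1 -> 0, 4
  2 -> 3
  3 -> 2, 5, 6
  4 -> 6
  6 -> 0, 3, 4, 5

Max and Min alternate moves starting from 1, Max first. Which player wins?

Track states (vertex, player-to-move).
A0 = {(5,Max), (5,Min)}
A1: add {(0,Max), (3,Max), (6,Max)}.
A2: add {(2,Min), (4,Min)}.
A3: add {(1,Max)}.
(1,Max) ∈ A3 ⇒ Max forces the target.

Max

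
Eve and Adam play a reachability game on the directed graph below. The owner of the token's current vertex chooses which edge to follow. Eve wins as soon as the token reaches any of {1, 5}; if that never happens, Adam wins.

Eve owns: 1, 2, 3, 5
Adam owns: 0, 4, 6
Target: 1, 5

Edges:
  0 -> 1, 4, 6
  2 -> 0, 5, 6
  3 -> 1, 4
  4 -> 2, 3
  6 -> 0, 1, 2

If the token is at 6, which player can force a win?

A0 = {1, 5}
A1: add {2, 3} — 2 (Eve) has 2→5; 3 (Eve) has 3→1.
A2: add {4} — 4 (Adam): all of {2, 3} already in.
A3 = A2; e.g. 0 (Adam) can still go to 6. Fixed point.
6 never enters the attractor, so Adam can avoid the target forever.

Adam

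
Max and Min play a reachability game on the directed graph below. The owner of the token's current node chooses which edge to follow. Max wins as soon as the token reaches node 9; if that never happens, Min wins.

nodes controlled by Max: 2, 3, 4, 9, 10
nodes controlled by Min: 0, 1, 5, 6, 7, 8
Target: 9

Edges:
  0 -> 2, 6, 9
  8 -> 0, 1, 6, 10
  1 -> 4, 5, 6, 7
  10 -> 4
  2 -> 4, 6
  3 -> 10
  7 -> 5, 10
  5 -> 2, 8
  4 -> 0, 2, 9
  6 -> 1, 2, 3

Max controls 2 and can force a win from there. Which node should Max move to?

A0 = {9}
A1: add {4} — 4 (Max) has 4→9.
A2: add {2, 10} — 2 (Max) has 2→4; 10 (Max) has 10→4.
A3: add {3} — 3 (Max) has 3→10.
A4 = A3; e.g. 0 (Min) can still go to 6. Fixed point.
From 2, successor 4 is in the attractor (rank 1); the other successor 6 is not.

4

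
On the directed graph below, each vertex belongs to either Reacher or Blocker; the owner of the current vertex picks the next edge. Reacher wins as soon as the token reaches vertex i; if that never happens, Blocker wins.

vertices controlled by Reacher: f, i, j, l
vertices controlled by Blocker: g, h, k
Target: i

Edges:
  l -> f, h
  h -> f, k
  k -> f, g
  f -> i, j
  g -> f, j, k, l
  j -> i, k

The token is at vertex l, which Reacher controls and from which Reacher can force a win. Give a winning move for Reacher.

f

A0 = {i}
A1: add {f, j} — f (Reacher) has f→i; j (Reacher) has j→i.
A2: add {l} — l (Reacher) has l→f.
A3 = A2; e.g. g (Blocker) can still go to k. Fixed point.
From l, successor f is in the attractor (rank 1); the other successor h is not.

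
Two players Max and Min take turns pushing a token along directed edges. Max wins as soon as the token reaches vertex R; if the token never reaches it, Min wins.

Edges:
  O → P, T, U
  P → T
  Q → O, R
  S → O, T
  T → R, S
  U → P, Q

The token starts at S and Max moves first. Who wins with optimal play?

Min

Track states (vertex, player-to-move).
A0 = {(R,Max), (R,Min)}
A1: add {(Q,Max), (T,Max)}.
A2: add {(P,Min)}.
A3: add {(O,Max), (U,Max)}.
A4: add {(Q,Min), (S,Min)}.
A5 = A4; e.g. (O,Min) stays out. (S,Max) never enters ⇒ Min avoids the target.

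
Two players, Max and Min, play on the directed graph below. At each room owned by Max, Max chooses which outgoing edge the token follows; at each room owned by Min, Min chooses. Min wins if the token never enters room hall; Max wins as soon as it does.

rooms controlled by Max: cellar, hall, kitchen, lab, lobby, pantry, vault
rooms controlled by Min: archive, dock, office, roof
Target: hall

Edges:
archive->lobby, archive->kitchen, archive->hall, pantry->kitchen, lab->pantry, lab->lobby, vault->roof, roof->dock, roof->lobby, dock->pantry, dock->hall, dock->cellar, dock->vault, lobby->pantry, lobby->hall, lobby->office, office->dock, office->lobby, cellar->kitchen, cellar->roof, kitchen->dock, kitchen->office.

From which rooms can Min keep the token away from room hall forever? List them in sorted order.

archive, cellar, dock, kitchen, office, pantry, roof, vault

A0 = {hall}
A1: add {lobby} — lobby (Max) has lobby→hall.
A2: add {lab} — lab (Max) has lab→lobby.
A3 = A2; e.g. archive (Min) can still go to kitchen. Fixed point.
Max's attractor = {hall, lab, lobby}; Min avoids the target exactly from the complement.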